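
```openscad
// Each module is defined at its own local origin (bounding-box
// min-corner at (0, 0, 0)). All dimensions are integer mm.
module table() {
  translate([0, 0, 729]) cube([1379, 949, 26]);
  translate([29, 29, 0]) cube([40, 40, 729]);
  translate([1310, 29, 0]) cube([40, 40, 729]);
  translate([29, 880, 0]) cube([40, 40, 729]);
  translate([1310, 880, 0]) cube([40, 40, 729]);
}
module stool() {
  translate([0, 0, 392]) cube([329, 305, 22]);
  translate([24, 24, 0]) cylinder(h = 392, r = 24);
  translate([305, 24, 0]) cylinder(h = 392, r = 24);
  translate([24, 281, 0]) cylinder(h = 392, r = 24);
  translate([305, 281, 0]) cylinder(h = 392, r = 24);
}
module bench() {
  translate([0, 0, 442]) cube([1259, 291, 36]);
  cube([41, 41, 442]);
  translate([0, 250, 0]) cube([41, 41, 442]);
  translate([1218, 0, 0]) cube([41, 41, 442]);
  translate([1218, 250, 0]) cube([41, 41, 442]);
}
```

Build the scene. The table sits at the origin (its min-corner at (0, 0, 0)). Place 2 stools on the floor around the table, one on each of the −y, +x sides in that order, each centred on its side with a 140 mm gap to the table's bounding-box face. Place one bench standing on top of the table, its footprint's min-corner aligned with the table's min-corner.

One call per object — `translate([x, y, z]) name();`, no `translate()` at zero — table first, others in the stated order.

table();
translate([525, -445, 0]) stool();
translate([1519, 322, 0]) stool();
translate([0, 0, 755]) bench();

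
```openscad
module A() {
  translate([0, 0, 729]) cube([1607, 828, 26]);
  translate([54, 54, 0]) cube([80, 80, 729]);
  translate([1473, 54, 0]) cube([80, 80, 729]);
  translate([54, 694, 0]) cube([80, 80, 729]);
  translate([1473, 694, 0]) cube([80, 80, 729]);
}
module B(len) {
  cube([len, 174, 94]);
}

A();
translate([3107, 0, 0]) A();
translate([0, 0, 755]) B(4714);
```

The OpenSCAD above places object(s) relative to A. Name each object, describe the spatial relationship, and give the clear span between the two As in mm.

Second table starts at x = 3107; first ends at x = 1607; clear span = 3107 − 1607 = 1500 mm.

A is a table. B is a beam. A beam spans the tops of two tables. The clear span between the two tables is 1500 mm.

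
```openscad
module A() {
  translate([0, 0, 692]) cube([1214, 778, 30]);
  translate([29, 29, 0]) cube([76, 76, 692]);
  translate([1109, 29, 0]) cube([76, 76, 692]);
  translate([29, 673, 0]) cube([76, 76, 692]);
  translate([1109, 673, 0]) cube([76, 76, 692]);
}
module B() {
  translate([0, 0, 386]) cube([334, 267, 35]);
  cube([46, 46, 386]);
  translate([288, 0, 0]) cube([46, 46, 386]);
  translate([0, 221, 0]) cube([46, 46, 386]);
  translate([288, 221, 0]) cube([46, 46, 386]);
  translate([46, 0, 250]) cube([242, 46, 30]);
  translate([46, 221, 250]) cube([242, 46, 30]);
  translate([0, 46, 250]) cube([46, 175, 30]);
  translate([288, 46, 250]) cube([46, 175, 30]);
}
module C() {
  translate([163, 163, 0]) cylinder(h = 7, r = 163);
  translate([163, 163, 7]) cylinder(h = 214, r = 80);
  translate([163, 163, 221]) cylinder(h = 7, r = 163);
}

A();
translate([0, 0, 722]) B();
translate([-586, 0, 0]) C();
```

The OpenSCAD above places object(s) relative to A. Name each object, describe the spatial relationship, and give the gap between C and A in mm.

A is a table. B is a stool. C is a spool. The stool is on top of the table. The spool is on the floor beside the table on its −x side. The gap between the spool and the table is 260 mm.

The spool's nearest face is 260 mm from the table's −x face.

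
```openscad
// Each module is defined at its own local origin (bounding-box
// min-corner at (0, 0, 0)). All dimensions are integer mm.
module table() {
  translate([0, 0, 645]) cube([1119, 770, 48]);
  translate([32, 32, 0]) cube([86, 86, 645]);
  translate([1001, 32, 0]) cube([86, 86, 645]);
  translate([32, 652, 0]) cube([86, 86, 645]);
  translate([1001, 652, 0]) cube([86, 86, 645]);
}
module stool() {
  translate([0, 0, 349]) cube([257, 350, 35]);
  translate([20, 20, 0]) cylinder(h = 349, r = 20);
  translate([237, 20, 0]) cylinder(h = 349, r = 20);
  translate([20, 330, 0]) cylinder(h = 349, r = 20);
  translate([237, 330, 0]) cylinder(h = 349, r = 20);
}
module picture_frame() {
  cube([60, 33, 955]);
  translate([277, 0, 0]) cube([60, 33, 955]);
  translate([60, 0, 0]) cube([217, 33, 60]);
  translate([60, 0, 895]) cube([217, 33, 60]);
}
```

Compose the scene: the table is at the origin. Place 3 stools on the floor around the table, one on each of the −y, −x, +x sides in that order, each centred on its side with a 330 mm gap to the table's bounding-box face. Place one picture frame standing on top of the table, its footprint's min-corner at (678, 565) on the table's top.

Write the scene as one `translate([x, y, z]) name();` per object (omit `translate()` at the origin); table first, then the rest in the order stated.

table();
translate([431, -680, 0]) stool();
translate([-587, 210, 0]) stool();
translate([1449, 210, 0]) stool();
translate([678, 565, 693]) picture_frame();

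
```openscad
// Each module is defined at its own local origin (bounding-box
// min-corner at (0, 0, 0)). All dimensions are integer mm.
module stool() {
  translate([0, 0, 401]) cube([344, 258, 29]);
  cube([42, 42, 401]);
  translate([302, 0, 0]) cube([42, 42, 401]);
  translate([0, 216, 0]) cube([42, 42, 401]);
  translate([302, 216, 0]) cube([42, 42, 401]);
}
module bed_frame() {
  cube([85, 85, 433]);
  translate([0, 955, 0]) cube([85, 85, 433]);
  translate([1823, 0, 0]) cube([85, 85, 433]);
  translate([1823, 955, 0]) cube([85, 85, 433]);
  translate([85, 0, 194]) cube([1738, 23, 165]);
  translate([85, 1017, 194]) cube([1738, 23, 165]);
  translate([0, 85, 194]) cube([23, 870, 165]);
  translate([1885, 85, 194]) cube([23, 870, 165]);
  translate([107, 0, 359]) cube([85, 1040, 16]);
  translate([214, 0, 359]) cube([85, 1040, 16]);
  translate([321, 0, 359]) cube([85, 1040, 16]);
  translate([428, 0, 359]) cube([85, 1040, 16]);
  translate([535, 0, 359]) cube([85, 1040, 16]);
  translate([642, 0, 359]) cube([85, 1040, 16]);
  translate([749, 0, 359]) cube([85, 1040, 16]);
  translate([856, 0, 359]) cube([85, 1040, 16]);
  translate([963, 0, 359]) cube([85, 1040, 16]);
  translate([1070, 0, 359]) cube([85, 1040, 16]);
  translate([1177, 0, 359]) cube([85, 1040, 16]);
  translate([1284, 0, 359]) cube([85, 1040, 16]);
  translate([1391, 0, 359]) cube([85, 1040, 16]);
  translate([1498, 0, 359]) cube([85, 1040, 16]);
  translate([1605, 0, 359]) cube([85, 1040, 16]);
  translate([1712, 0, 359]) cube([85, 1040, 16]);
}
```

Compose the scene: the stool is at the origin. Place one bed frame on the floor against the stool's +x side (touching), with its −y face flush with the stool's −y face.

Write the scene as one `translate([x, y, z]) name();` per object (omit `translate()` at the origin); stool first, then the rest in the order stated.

stool();
translate([344, 0, 0]) bed_frame();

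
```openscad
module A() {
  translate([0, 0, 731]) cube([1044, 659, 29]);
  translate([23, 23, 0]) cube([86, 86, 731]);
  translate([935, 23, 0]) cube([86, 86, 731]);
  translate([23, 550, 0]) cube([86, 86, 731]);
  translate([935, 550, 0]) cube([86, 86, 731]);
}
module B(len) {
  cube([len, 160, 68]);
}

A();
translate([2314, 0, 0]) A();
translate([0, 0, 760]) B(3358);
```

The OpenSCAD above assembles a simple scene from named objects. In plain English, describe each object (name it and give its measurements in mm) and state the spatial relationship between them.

A is a table: top 1044 mm (x) × 659 mm (y), 29 mm thick, upper face at z = 760 mm, on four 86×86 mm square legs, each inset 23 mm from the nearest pair of top edges, running from z = 0 to the bottom of the top.

B is a rectangular beam 3358 mm long (x), 160 mm deep (y), 68 mm thick (z).

The beam spans the tops of two tables placed 1270 mm apart, resting at z = 760 mm.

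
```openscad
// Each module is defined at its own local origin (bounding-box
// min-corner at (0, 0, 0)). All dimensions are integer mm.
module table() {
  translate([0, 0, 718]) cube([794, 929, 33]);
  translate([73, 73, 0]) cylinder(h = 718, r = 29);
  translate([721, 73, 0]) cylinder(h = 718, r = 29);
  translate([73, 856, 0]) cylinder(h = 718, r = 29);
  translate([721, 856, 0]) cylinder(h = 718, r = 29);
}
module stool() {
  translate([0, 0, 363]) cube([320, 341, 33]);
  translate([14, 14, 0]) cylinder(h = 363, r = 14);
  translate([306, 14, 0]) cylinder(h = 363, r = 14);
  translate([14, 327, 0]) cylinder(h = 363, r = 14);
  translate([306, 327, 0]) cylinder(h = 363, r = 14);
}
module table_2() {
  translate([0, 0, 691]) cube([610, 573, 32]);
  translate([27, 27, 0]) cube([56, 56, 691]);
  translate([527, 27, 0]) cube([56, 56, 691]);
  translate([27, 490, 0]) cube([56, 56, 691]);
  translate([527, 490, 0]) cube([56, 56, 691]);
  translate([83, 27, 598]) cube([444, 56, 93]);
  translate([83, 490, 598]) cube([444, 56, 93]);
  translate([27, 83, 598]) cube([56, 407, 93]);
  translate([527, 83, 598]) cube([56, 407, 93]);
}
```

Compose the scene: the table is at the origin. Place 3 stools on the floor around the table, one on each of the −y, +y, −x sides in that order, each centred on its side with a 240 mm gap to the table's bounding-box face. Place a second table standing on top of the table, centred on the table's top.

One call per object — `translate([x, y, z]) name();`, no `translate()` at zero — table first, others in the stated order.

table();
translate([237, -581, 0]) stool();
translate([237, 1169, 0]) stool();
translate([-560, 294, 0]) stool();
translate([92, 178, 751]) table_2();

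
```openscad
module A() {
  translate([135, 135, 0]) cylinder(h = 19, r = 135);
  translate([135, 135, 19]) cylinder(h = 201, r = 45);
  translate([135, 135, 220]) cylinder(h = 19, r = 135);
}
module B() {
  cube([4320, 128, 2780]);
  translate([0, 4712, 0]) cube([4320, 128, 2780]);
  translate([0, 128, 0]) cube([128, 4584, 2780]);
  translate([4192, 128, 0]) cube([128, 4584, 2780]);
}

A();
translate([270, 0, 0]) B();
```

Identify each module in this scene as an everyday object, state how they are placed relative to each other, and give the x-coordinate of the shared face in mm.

A is a spool. B is a house frame. The house frame is against the spool's +x side, with their −y faces flush. The x-coordinate of the shared face is 270 mm.

The spool's +x face and the house frame's −x face are both at x = 270 mm.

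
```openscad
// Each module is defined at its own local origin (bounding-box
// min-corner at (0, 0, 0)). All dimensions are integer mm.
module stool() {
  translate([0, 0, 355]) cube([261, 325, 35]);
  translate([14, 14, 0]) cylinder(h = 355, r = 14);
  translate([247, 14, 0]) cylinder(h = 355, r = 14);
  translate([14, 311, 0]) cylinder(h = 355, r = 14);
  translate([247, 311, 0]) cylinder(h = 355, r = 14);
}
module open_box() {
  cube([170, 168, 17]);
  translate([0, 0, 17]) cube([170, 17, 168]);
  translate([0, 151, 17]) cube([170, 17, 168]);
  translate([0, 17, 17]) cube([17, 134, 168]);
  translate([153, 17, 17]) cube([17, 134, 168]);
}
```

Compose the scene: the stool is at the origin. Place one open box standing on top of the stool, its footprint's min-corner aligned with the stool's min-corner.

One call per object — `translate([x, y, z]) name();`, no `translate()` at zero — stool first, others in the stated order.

stool();
translate([0, 0, 390]) open_box();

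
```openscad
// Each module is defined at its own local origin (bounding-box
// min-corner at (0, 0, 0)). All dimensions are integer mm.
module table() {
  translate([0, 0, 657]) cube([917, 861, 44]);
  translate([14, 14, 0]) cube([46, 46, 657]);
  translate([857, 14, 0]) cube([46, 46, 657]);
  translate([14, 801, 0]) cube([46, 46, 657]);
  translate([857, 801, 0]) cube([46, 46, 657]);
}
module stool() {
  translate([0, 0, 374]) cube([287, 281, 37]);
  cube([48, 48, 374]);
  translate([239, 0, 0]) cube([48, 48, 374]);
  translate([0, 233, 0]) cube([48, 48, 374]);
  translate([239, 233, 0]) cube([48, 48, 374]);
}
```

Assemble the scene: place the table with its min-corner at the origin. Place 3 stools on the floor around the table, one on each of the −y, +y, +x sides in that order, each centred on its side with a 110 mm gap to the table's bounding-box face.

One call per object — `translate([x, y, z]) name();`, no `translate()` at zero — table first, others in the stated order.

table();
translate([315, -391, 0]) stool();
translate([315, 971, 0]) stool();
translate([1027, 290, 0]) stool();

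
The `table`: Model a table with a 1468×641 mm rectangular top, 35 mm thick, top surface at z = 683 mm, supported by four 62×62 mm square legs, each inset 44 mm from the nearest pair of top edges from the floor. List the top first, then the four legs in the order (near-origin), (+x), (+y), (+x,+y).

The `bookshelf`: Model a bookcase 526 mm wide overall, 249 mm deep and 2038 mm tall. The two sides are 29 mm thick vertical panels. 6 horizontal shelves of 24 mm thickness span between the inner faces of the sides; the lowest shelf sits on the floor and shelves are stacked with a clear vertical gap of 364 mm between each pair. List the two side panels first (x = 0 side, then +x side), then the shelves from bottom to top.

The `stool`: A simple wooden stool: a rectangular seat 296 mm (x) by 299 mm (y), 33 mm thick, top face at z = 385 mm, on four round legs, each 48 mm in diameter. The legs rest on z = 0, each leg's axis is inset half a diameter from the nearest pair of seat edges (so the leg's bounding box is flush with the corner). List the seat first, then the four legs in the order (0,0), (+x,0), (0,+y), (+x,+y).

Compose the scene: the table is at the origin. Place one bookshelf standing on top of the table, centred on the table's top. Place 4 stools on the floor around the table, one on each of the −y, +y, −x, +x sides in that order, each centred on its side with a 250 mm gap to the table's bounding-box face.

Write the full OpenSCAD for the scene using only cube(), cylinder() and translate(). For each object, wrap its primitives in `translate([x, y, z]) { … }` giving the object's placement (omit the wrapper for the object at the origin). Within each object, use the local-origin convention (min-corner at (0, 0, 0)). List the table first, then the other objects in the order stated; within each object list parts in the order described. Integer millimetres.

translate([0, 0, 648]) cube([1468, 641, 35]);
translate([44, 44, 0]) cube([62, 62, 648]);
translate([1362, 44, 0]) cube([62, 62, 648]);
translate([44, 535, 0]) cube([62, 62, 648]);
translate([1362, 535, 0]) cube([62, 62, 648]);
translate([471, 196, 683]) {
  cube([29, 249, 2038]);
  translate([497, 0, 0]) cube([29, 249, 2038]);
  translate([29, 0, 0]) cube([468, 249, 24]);
  translate([29, 0, 388]) cube([468, 249, 24]);
  translate([29, 0, 776]) cube([468, 249, 24]);
  translate([29, 0, 1164]) cube([468, 249, 24]);
  translate([29, 0, 1552]) cube([468, 249, 24]);
  translate([29, 0, 1940]) cube([468, 249, 24]);
}
translate([586, -549, 0]) {
  translate([0, 0, 352]) cube([296, 299, 33]);
  translate([24, 24, 0]) cylinder(h = 352, r = 24);
  translate([272, 24, 0]) cylinder(h = 352, r = 24);
  translate([24, 275, 0]) cylinder(h = 352, r = 24);
  translate([272, 275, 0]) cylinder(h = 352, r = 24);
}
translate([586, 891, 0]) {
  translate([0, 0, 352]) cube([296, 299, 33]);
  translate([24, 24, 0]) cylinder(h = 352, r = 24);
  translate([272, 24, 0]) cylinder(h = 352, r = 24);
  translate([24, 275, 0]) cylinder(h = 352, r = 24);
  translate([272, 275, 0]) cylinder(h = 352, r = 24);
}
translate([-546, 171, 0]) {
  translate([0, 0, 352]) cube([296, 299, 33]);
  translate([24, 24, 0]) cylinder(h = 352, r = 24);
  translate([272, 24, 0]) cylinder(h = 352, r = 24);
  translate([24, 275, 0]) cylinder(h = 352, r = 24);
  translate([272, 275, 0]) cylinder(h = 352, r = 24);
}
translate([1718, 171, 0]) {
  translate([0, 0, 352]) cube([296, 299, 33]);
  translate([24, 24, 0]) cylinder(h = 352, r = 24);
  translate([272, 24, 0]) cylinder(h = 352, r = 24);
  translate([24, 275, 0]) cylinder(h = 352, r = 24);
  translate([272, 275, 0]) cylinder(h = 352, r = 24);
}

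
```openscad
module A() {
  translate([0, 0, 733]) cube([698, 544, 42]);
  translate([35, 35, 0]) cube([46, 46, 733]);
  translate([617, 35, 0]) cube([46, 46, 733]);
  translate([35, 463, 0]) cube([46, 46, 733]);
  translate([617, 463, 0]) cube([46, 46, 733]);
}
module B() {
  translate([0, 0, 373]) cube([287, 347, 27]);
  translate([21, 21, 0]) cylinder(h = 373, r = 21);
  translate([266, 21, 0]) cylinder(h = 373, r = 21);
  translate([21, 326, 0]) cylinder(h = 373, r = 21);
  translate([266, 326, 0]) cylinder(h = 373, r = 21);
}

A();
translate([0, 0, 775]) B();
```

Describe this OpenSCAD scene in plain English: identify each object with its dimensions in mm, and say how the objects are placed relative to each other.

A is a table: top 698 mm (x) × 544 mm (y), 42 mm thick, upper face at z = 775 mm, on four 46×46 mm square legs, each inset 35 mm from the nearest pair of top edges, running from z = 0 to the bottom of the top.

B is a four-legged stool. The seat is a 287×347×27 mm slab whose top surface is at z = 400 mm; four round legs, each 42 mm in diameter, run from the floor (z = 0) to the underside of the seat, each leg's axis is inset half a diameter from the nearest pair of seat edges (so the leg's bounding box is flush with the corner).

The stool is on top of the table.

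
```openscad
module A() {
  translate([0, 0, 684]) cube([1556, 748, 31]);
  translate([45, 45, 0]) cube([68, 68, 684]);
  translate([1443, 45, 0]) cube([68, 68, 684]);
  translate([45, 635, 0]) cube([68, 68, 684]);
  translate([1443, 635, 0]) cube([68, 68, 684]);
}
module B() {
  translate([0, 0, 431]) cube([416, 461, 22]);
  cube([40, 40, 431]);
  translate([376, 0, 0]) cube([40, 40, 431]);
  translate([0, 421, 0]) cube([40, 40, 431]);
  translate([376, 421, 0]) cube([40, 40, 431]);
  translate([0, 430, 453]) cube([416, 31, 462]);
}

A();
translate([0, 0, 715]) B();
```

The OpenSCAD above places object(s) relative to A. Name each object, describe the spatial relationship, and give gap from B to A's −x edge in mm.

A is a table. B is a chair. The chair is on top of the table. The gap from the chair to the table's −x edge is 0 mm.

The chair's min-x is at 0; the table's min-x is 0; gap = 0 mm.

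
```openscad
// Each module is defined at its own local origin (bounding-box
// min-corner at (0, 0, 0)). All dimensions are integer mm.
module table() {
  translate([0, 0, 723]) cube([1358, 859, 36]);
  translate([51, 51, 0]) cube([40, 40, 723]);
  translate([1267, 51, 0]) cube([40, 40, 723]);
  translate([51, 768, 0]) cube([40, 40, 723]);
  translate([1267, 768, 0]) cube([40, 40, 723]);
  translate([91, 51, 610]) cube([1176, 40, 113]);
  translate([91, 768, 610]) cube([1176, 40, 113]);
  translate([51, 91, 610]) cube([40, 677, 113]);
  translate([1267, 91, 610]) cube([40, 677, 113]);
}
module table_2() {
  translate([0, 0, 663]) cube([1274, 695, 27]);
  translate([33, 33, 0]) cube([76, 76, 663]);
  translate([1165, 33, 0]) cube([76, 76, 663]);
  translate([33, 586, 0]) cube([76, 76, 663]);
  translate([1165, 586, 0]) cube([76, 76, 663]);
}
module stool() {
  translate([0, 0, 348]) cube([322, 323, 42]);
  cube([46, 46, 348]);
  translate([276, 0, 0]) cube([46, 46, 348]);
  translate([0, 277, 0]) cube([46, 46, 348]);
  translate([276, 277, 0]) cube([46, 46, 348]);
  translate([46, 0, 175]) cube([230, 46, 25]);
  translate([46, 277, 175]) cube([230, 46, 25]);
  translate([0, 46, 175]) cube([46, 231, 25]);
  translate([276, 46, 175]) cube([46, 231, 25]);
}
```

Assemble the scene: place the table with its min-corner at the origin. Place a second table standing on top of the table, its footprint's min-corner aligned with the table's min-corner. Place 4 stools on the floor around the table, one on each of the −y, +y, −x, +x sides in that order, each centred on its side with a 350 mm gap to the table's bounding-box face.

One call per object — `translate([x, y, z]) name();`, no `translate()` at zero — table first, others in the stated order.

table();
translate([0, 0, 759]) table_2();
translate([518, -673, 0]) stool();
translate([518, 1209, 0]) stool();
translate([-672, 268, 0]) stool();
translate([1708, 268, 0]) stool();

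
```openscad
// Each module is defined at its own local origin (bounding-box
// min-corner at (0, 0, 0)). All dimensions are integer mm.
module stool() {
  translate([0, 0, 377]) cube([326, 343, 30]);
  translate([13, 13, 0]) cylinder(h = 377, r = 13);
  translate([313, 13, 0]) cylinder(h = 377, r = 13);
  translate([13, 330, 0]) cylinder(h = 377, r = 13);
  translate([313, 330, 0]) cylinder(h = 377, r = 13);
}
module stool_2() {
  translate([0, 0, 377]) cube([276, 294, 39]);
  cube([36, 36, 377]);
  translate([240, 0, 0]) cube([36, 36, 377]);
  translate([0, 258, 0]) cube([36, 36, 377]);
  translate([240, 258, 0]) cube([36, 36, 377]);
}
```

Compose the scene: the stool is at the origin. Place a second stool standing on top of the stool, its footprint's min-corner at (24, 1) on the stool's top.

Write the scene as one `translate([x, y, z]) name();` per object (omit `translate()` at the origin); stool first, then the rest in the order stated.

stool();
translate([24, 1, 407]) stool_2();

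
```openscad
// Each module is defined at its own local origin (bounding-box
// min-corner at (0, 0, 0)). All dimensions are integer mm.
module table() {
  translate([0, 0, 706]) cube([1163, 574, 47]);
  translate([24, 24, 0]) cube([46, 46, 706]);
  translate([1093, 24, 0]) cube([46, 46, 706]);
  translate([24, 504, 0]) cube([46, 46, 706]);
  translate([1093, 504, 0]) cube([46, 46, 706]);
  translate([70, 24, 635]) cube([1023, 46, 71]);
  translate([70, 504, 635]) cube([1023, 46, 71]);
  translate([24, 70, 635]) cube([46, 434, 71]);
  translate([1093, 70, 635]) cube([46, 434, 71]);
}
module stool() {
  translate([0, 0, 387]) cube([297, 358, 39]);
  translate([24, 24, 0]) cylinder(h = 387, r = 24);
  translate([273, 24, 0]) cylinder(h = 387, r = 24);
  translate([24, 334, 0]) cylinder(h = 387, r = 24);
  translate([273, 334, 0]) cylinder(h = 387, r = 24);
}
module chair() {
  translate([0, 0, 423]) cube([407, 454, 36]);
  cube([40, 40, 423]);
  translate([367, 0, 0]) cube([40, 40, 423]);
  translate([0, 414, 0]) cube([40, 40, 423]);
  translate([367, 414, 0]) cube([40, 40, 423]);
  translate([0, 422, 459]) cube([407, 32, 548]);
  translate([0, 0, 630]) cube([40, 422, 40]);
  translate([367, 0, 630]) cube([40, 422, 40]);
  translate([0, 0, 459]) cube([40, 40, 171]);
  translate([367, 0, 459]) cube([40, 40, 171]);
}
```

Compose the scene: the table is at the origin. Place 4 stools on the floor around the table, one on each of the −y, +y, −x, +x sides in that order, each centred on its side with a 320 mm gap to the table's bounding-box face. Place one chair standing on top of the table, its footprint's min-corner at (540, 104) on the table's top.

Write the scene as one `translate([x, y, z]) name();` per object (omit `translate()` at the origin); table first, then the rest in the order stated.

table();
translate([433, -678, 0]) stool();
translate([433, 894, 0]) stool();
translate([-617, 108, 0]) stool();
translate([1483, 108, 0]) stool();
translate([540, 104, 753]) chair();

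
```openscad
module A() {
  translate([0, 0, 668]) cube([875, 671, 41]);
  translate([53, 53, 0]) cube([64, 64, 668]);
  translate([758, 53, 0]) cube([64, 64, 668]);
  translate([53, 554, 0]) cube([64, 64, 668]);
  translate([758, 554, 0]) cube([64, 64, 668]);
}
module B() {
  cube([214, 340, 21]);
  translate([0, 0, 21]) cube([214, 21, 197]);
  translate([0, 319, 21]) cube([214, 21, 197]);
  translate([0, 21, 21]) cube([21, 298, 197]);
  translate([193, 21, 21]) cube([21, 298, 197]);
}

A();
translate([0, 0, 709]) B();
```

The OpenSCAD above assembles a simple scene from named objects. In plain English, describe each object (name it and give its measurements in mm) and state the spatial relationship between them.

A is a rectangular dining table. The top is 875×671×41 mm with its upper surface at z = 709 mm. It stands on four 64×64 mm square legs, each inset 53 mm from the nearest pair of top edges, running from the floor to the underside of the top.

B is an open storage box with external size 214×340×218 mm and wall thickness 21 mm (the base is also 21 mm thick). The base covers the whole footprint; the four walls stand on the base, with the y-facing walls full-width and the x-facing walls fitting between their inner faces.

The open box is on top of the table.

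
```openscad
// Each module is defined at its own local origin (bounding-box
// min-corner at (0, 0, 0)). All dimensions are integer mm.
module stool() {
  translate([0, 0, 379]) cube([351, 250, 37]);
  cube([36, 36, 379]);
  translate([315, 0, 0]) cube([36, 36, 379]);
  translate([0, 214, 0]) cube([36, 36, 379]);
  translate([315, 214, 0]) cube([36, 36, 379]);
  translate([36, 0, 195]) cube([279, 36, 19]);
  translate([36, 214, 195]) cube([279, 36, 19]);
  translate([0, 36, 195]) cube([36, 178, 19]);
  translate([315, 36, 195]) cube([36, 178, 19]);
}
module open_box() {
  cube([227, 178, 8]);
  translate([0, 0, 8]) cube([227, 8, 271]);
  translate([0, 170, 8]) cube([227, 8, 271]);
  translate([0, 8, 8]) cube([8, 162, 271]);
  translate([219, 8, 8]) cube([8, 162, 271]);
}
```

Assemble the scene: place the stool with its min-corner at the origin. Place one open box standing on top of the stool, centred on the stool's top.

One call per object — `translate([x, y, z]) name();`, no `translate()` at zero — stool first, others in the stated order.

stool();
translate([62, 36, 416]) open_box();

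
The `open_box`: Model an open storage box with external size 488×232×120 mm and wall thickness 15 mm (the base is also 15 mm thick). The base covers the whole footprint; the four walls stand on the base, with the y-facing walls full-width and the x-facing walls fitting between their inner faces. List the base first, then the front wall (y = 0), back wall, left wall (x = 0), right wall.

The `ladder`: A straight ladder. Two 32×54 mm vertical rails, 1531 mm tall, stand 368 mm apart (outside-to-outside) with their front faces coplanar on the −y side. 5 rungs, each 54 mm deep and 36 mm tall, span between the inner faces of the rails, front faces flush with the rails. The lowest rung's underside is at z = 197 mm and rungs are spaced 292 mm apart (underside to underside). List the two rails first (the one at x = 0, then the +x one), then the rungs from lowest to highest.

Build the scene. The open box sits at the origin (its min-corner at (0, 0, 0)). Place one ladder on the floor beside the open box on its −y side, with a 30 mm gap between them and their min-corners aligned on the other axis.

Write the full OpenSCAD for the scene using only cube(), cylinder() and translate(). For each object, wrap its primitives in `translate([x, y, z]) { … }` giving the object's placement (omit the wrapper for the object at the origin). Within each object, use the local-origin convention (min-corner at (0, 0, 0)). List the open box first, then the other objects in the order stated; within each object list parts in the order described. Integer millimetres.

cube([488, 232, 15]);
translate([0, 0, 15]) cube([488, 15, 105]);
translate([0, 217, 15]) cube([488, 15, 105]);
translate([0, 15, 15]) cube([15, 202, 105]);
translate([473, 15, 15]) cube([15, 202, 105]);
translate([0, -84, 0]) {
  cube([32, 54, 1531]);
  translate([336, 0, 0]) cube([32, 54, 1531]);
  translate([32, 0, 197]) cube([304, 54, 36]);
  translate([32, 0, 489]) cube([304, 54, 36]);
  translate([32, 0, 781]) cube([304, 54, 36]);
  translate([32, 0, 1073]) cube([304, 54, 36]);
  translate([32, 0, 1365]) cube([304, 54, 36]);
}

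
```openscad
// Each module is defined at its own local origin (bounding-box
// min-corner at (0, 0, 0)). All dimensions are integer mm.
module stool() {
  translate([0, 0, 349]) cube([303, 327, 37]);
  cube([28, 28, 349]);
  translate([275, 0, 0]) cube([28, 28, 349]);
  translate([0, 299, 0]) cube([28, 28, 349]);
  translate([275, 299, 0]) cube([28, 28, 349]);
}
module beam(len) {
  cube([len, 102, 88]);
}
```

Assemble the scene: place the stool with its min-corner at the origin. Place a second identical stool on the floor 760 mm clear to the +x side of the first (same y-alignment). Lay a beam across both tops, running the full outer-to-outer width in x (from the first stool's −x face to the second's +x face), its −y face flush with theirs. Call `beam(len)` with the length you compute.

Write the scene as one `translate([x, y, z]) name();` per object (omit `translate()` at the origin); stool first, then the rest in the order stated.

stool();
translate([1063, 0, 0]) stool();
translate([0, 0, 386]) beam(1366);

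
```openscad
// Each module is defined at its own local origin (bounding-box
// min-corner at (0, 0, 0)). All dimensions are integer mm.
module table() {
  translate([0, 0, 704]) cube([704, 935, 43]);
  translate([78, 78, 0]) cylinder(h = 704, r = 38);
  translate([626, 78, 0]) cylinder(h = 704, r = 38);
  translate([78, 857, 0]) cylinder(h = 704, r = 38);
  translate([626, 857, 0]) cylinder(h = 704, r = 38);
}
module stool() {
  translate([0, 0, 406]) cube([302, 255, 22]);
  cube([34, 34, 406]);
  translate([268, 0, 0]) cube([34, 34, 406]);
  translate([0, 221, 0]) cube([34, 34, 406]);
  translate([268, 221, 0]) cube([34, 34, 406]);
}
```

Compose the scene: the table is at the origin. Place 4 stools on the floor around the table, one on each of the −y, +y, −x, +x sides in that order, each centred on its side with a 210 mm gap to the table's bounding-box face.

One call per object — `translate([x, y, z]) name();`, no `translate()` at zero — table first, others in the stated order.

table();
translate([201, -465, 0]) stool();
translate([201, 1145, 0]) stool();
translate([-512, 340, 0]) stool();
translate([914, 340, 0]) stool();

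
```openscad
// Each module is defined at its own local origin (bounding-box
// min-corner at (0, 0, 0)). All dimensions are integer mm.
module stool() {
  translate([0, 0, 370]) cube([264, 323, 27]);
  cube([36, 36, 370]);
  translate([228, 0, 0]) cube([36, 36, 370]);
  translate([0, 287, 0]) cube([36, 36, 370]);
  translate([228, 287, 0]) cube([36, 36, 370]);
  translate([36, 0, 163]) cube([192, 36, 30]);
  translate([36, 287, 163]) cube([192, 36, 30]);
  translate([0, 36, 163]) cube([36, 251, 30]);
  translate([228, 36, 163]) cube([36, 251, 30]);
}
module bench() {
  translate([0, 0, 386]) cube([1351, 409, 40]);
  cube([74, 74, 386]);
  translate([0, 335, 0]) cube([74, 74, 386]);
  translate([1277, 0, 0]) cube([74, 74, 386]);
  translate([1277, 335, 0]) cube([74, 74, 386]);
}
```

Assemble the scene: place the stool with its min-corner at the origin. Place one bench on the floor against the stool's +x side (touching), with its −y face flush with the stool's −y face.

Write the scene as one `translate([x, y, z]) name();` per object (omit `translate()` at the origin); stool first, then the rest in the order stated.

stool();
translate([264, 0, 0]) bench();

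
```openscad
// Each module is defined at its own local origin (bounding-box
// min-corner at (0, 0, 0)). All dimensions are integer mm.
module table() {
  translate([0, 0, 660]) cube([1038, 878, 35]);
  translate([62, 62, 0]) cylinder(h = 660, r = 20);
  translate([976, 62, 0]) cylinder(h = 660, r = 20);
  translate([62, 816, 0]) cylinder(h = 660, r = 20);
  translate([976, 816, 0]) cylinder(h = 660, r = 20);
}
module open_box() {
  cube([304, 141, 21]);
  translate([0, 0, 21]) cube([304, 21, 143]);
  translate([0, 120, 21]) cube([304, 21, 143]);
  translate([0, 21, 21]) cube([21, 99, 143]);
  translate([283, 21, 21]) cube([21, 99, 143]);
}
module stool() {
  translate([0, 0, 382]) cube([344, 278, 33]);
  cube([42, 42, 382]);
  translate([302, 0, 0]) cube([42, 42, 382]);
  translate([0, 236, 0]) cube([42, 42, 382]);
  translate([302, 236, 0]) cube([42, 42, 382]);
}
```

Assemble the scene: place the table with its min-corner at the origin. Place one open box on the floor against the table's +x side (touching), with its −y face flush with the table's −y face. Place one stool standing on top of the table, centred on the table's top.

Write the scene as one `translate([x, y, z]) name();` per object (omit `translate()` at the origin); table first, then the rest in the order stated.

table();
translate([1038, 0, 0]) open_box();
translate([347, 300, 695]) stool();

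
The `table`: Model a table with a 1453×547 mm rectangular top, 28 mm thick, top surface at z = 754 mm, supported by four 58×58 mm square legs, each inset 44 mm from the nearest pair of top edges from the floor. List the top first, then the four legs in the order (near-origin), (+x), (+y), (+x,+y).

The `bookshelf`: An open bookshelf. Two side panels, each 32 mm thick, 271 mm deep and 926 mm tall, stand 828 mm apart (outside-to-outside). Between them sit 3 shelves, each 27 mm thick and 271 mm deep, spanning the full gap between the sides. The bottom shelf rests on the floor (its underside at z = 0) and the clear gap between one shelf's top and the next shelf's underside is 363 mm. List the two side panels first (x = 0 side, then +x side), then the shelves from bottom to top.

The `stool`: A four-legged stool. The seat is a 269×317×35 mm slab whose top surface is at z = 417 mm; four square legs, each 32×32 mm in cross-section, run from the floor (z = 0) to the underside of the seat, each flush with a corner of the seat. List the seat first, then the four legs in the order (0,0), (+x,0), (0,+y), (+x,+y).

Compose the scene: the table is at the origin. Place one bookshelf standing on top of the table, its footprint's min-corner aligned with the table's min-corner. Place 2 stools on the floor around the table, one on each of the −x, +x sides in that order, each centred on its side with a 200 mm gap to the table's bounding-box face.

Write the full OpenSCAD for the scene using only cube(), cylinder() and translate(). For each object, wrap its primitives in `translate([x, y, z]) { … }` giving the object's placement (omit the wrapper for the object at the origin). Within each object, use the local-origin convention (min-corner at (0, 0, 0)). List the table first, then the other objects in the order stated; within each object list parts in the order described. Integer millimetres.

translate([0, 0, 726]) cube([1453, 547, 28]);
translate([44, 44, 0]) cube([58, 58, 726]);
translate([1351, 44, 0]) cube([58, 58, 726]);
translate([44, 445, 0]) cube([58, 58, 726]);
translate([1351, 445, 0]) cube([58, 58, 726]);
translate([0, 0, 754]) {
  cube([32, 271, 926]);
  translate([796, 0, 0]) cube([32, 271, 926]);
  translate([32, 0, 0]) cube([764, 271, 27]);
  translate([32, 0, 390]) cube([764, 271, 27]);
  translate([32, 0, 780]) cube([764, 271, 27]);
}
translate([-469, 115, 0]) {
  translate([0, 0, 382]) cube([269, 317, 35]);
  cube([32, 32, 382]);
  translate([237, 0, 0]) cube([32, 32, 382]);
  translate([0, 285, 0]) cube([32, 32, 382]);
  translate([237, 285, 0]) cube([32, 32, 382]);
}
translate([1653, 115, 0]) {
  translate([0, 0, 382]) cube([269, 317, 35]);
  cube([32, 32, 382]);
  translate([237, 0, 0]) cube([32, 32, 382]);
  translate([0, 285, 0]) cube([32, 32, 382]);
  translate([237, 285, 0]) cube([32, 32, 382]);
}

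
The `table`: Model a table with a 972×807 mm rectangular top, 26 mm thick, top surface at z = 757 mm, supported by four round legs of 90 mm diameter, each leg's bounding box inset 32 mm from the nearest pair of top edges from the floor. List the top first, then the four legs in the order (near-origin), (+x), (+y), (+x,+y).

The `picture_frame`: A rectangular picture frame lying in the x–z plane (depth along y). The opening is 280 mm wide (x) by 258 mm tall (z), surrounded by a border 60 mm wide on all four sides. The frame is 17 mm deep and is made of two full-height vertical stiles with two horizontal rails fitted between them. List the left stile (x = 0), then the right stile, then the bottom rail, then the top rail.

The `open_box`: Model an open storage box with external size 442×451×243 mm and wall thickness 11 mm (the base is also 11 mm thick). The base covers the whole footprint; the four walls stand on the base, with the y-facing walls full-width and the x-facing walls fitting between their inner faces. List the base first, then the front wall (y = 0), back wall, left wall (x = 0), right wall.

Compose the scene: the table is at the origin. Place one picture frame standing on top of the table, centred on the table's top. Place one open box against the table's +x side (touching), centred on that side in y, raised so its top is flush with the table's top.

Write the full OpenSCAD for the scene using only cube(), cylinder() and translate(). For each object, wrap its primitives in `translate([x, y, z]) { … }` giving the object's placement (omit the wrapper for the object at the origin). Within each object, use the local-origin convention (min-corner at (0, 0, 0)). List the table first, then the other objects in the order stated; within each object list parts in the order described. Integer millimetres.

translate([0, 0, 731]) cube([972, 807, 26]);
translate([77, 77, 0]) cylinder(h = 731, r = 45);
translate([895, 77, 0]) cylinder(h = 731, r = 45);
translate([77, 730, 0]) cylinder(h = 731, r = 45);
translate([895, 730, 0]) cylinder(h = 731, r = 45);
translate([286, 395, 757]) {
  cube([60, 17, 378]);
  translate([340, 0, 0]) cube([60, 17, 378]);
  translate([60, 0, 0]) cube([280, 17, 60]);
  translate([60, 0, 318]) cube([280, 17, 60]);
}
translate([972, 178, 514]) {
  cube([442, 451, 11]);
  translate([0, 0, 11]) cube([442, 11, 232]);
  translate([0, 440, 11]) cube([442, 11, 232]);
  translate([0, 11, 11]) cube([11, 429, 232]);
  translate([431, 11, 11]) cube([11, 429, 232]);
}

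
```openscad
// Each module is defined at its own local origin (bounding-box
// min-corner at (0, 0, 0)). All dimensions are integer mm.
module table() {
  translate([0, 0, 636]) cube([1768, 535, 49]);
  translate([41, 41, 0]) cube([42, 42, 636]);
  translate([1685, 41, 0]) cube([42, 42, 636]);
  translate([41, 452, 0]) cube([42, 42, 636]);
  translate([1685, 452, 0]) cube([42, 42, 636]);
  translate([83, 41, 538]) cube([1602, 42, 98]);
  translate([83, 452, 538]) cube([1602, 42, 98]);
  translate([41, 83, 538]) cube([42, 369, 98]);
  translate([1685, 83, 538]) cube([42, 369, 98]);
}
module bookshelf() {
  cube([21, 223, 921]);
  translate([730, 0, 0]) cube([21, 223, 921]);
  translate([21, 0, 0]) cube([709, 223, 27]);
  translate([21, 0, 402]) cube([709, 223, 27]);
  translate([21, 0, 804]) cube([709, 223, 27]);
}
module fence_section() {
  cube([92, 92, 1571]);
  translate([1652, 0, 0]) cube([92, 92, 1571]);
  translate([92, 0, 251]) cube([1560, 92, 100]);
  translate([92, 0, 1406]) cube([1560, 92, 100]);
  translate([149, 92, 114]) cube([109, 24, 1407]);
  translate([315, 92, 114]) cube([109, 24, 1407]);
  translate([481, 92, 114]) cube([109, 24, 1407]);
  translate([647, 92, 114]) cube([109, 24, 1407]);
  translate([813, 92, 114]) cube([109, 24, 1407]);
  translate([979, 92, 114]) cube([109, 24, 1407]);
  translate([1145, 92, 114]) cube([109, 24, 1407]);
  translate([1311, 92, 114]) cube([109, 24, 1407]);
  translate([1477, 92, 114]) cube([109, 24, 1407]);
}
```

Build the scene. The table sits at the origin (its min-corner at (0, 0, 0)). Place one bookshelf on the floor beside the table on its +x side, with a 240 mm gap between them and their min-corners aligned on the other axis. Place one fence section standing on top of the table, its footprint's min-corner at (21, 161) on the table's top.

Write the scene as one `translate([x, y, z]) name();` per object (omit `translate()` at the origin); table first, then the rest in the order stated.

table();
translate([2008, 0, 0]) bookshelf();
translate([21, 161, 685]) fence_section();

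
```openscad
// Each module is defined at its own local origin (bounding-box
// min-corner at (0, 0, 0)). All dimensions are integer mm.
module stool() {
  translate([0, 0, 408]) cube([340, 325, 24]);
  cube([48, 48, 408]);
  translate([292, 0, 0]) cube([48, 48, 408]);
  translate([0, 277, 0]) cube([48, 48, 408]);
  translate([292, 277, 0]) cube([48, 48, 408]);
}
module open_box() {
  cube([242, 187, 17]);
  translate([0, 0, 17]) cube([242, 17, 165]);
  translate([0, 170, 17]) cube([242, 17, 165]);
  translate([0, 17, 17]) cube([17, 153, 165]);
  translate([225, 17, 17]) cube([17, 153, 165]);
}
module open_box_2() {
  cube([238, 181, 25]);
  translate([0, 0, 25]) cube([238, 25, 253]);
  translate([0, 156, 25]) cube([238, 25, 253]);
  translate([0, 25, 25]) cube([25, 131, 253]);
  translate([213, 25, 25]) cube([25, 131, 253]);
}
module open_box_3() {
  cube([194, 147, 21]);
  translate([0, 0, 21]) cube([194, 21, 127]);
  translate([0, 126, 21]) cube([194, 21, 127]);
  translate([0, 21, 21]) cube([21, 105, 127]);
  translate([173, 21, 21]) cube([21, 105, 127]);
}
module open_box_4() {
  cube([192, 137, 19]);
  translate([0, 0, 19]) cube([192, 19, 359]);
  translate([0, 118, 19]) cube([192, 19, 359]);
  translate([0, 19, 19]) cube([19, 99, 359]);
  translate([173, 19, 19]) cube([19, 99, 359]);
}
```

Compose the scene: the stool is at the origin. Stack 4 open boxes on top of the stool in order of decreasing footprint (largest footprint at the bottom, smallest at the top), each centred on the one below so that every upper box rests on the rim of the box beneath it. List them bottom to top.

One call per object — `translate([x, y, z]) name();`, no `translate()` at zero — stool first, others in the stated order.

stool();
translate([49, 69, 432]) open_box();
translate([51, 72, 614]) open_box_2();
translate([73, 89, 892]) open_box_3();
translate([74, 94, 1040]) open_box_4();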